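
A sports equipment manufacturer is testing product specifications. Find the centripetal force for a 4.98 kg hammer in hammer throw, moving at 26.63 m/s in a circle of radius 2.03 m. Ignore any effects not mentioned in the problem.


Fc = m * v^2 / r
v^2 = 26.63^2 = 709.1569
Fc = 4.98 * 709.1569 / 2.03
Fc = 3531.6014 / 2.03 = 1739.7051 N

1739.7051 N


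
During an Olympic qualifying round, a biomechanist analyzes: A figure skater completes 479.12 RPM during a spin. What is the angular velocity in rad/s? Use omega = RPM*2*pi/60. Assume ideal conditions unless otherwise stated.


omega = RPM * 2 * pi / 60
omega = 479.12 * 2 * 3.14159 / 60
omega = 3010.3997 / 60 = 50.1733 rad/s

50.1733 rad/s


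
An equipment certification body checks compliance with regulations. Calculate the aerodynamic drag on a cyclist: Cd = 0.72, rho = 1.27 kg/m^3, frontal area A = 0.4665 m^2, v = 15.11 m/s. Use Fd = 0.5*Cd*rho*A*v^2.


Fd = 0.5 * Cd * rho * A * v^2
Fd = 0.5 * 0.72 * 1.27 * 0.4665 * 15.11^2
v^2 = 228.3121
Fd = 0.5 * 0.72 * 1.27 * 0.4665 * 228.3121 = 48.6953 N

48.6953 N


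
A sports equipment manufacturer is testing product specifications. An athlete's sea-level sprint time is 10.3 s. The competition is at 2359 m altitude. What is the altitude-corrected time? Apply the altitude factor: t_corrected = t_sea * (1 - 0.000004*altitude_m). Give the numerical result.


Correction factor = 1 - 0.000004 * 2359 = 0.990564
t_corrected = t_sea * factor = 10.3 * 0.990564
t_corrected = 10.2028 s

10.2028 s


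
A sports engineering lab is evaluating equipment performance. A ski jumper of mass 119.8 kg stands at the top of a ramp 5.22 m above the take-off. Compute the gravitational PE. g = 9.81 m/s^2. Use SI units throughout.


PE = m * g * h
PE = 119.8 * 9.81 * 5.22
PE = 1175.238 * 5.22 = 6134.7424 J

6134.7424 J


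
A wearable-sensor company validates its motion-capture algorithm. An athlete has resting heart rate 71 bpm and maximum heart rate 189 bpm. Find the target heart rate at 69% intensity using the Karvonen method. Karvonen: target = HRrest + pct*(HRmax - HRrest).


Target = HRrest + pct*(HRmax - HRrest)
Heart rate reserve = HRmax - HRrest = 189 - 71 = 118 bpm
Fraction = 69% = 0.69
Target = 71 + 0.69 * 118
Target = 71 + 81.42 = 152.42 bpm

152.42 bpm


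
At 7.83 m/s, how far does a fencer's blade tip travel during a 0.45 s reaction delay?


d = v * t
d = 7.83 * 0.45
d = 3.5235 m

3.5235 m


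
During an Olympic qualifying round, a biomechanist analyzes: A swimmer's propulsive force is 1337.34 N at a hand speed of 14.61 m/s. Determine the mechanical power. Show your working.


P = F * v
P = 1337.34 * 14.61
P = 19538.5374 W

19538.5374 W


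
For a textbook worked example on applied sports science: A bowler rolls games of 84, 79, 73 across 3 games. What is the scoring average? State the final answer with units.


Average = sum / n
Sum = 236
Average = 236 / 3 = 78.6667

78.6667


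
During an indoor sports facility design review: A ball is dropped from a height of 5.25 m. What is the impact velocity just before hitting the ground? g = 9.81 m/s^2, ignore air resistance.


v = sqrt(2 * g * h)
v = sqrt(2 * 9.81 * 5.25)
v = sqrt(103.005) = 10.1491 m/s

10.1491 m/s


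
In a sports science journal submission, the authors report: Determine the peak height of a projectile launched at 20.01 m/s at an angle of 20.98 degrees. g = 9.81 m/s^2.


H = (v*sin(theta))^2 / (2*g)
vy = v*sin(theta) = 20.01 * sin(20.98 deg) = 7.1644 m/s
H = vy^2 / (2*g) = 51.3289 / (2*9.81)
H = 51.3289 / 19.62 = 2.6162 m

2.6162 m


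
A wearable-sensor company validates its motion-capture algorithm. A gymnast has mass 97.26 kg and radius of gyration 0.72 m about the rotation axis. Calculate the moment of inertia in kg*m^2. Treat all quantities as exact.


I = m * k^2
I = 97.26 * 0.72^2
I = 97.26 * 0.5184 = 50.4196 kg*m^2

50.4196 kg*m^2


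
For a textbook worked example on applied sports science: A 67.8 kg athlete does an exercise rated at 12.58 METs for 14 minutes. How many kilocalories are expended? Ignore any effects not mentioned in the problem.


kcal = MET * mass * time_hr
Convert time: 14 min = 0.2333 hr
kcal = 12.58 * 67.8 * 0.2333
kcal = 199.0156 kcal

199.0156 kcal


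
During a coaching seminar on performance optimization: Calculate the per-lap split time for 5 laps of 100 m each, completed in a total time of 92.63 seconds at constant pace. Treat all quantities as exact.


Split time = total_time / n_laps = 92.63 / 5
Split time = 18.526 s per lap

18.526 s


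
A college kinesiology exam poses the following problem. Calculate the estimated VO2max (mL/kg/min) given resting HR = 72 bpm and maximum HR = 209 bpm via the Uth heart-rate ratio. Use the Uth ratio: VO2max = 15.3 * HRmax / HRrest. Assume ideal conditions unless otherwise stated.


VO2max = 15.3 * HRmax / HRrest
VO2max = 15.3 * 209 / 72
VO2max = 3197.7 / 72 = 44.4125 mL/kg/min

44.4125 mL/kg/min


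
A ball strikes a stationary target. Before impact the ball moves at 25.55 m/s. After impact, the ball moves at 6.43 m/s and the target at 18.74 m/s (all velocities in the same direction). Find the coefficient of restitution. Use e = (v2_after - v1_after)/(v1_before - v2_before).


e = (v2_after - v1_after) / (v1_before - v2_before)
Numerator = 18.74 - 6.43 = 12.31
Denominator = 25.55 - 0 = 25.55
e = 12.31 / 25.55 = 0.4818

0.4818


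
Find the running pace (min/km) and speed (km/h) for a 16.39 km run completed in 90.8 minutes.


Pace = time / distance = 90.8 min / 16.39 km = 5.54 min/km
Speed = distance / time_in_hours = 16.39 / 1.5133 hr
Speed = 10.8304 km/h

5.54 min/km, 10.8304 km/h


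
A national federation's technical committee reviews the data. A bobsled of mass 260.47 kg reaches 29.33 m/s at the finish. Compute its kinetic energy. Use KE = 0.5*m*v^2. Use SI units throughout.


KE = 0.5 * m * v^2
KE = 0.5 * 260.47 * 29.33^2
KE = 0.5 * 260.47 * 860.2489 = 112034.5155 J

112034.5155 J


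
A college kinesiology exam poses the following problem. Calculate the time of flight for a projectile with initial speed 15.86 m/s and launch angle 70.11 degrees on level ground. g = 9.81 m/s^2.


T = 2*v*sin(theta)/g
sin(theta) = sin(70.11 deg) = 0.9403
T = 2*15.86*0.9403 / 9.81
T = 29.8278 / 9.81 = 3.0406 s

3.0406 s


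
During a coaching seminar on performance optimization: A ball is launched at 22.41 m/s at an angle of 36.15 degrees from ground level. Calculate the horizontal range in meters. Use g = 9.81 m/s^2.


R = v^2 * sin(2*theta) / g
Convert angle to radians: theta = 36.15 deg = 0.6309 rad
sin(2*theta) = sin(1.2619) = 0.9527
R = 22.41^2 * 0.9527 / 9.81
R = 502.2081 * 0.9527 / 9.81 = 48.7701 m

48.7701 m


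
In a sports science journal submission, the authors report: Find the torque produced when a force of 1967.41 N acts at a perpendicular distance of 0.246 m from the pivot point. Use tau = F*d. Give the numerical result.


tau = F * d
tau = 1967.41 * 0.246
tau = 483.9829 N*m

483.9829 N*m


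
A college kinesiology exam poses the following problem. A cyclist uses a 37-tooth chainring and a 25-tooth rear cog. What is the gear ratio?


GR = front_teeth / rear_teeth
GR = 37 / 25
GR = 1.48

1.48


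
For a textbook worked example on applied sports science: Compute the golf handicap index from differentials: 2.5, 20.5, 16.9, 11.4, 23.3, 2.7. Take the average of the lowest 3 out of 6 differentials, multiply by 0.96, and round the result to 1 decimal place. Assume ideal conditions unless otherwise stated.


All differentials: 2.5, 20.5, 16.9, 11.4, 23.3, 2.7
Sorted: 2.5, 2.7, 11.4, 16.9, 20.5, 23.3
Best 3: 2.5, 2.7, 11.4
Average of best = 16.6 / 3 = 5.5333
Raw index = 5.5333 * 0.96 = 5.312
Handicap index = round(5.312, 1) = 5.3

5.3


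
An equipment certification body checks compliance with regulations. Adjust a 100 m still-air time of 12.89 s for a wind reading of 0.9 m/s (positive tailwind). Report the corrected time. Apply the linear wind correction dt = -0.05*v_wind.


dt = -0.05 * v_wind = -0.05 * 0.9 = -0.045 s
t_corrected = t_still + dt = 12.89 + (-0.045)
t_corrected = 12.845 s

12.845 s


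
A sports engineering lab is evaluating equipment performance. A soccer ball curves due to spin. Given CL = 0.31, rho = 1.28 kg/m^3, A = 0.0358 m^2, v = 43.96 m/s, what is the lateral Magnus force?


FM = 0.5 * CL * rho * A * v^2
FM = 0.5 * 0.31 * 1.28 * 0.0358 * 43.96^2
v^2 = 1932.4816
FM = 0.5 * 0.31 * 1.28 * 0.0358 * 1932.4816 = 13.7259 N

13.7259 N


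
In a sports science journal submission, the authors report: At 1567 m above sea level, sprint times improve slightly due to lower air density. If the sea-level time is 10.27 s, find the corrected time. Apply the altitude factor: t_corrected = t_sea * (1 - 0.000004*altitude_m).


Correction factor = 1 - 0.000004 * 1567 = 0.993732
t_corrected = t_sea * factor = 10.27 * 0.993732
t_corrected = 10.2056 s

10.2056 s


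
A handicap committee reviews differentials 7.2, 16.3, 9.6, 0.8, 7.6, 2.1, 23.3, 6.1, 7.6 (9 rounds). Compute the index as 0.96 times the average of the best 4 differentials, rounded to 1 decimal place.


All differentials: 7.2, 16.3, 9.6, 0.8, 7.6, 2.1, 23.3, 6.1, 7.6
Sorted: 0.8, 2.1, 6.1, 7.2, 7.6, 7.6, 9.6, 16.3, 23.3
Best 4: 0.8, 2.1, 6.1, 7.2
Average of best = 16.2 / 4 = 4.05
Raw index = 4.05 * 0.96 = 3.888
Handicap index = round(3.888, 1) = 3.9

3.9


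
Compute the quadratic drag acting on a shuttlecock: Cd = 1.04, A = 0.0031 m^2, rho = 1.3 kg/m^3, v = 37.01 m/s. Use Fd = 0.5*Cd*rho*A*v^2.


Fd = 0.5 * Cd * rho * A * v^2
Fd = 0.5 * 1.04 * 1.3 * 0.0031 * 37.01^2
v^2 = 1369.7401
Fd = 0.5 * 1.04 * 1.3 * 0.0031 * 1369.7401 = 2.8704 N

2.8704 N


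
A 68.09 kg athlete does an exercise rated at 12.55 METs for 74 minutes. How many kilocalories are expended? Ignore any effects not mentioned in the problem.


kcal = MET * mass * time_hr
Convert time: 74 min = 1.2333 hr
kcal = 12.55 * 68.09 * 1.2333
kcal = 1053.9197 kcal

1053.9197 kcal


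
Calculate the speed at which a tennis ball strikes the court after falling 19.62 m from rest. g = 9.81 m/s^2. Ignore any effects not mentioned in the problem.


v = sqrt(2 * g * h)
v = sqrt(2 * 9.81 * 19.62)
v = sqrt(384.9444) = 19.62 m/s

19.62 m/s


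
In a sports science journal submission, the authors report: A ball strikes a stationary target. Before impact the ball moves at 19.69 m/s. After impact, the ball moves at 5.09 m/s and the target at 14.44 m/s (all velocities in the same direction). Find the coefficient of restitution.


e = (v2_after - v1_after) / (v1_before - v2_before)
Numerator = 14.44 - 5.09 = 9.35
Denominator = 19.69 - 0 = 19.69
e = 9.35 / 19.69 = 0.4749

0.4749


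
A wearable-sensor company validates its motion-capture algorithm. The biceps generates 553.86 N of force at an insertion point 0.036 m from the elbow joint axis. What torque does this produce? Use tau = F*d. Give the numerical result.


tau = F * d
tau = 553.86 * 0.036
tau = 19.939 N*m

19.939 N*m


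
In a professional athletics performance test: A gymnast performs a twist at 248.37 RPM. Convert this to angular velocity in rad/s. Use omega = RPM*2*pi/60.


omega = RPM * 2 * pi / 60
omega = 248.37 * 2 * 3.14159 / 60
omega = 1560.5547 / 60 = 26.0092 rad/s

26.0092 rad/s


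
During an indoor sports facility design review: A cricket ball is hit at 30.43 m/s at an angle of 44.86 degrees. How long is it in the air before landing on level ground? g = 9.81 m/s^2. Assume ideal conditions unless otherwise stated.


T = 2*v*sin(theta)/g
sin(theta) = sin(44.86 deg) = 0.7054
T = 2*30.43*0.7054 / 9.81
T = 42.9292 / 9.81 = 4.3761 s

4.3761 s


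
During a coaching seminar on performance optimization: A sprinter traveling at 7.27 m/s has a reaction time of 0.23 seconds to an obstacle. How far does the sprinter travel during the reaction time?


d = v * t
d = 7.27 * 0.23
d = 1.6721 m

1.6721 m


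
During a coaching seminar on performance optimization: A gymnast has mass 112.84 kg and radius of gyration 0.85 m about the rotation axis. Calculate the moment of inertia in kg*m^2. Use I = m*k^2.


I = m * k^2
I = 112.84 * 0.85^2
I = 112.84 * 0.7225 = 81.5269 kg*m^2

81.5269 kg*m^2


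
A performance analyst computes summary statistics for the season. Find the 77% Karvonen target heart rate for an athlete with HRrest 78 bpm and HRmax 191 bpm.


Target = HRrest + pct*(HRmax - HRrest)
Heart rate reserve = HRmax - HRrest = 191 - 78 = 113 bpm
Fraction = 77% = 0.77
Target = 78 + 0.77 * 113
Target = 78 + 87.01 = 165.01 bpm

165.01 bpm


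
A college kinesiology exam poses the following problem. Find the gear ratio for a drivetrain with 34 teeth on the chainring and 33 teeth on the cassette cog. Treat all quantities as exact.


GR = front_teeth / rear_teeth
GR = 34 / 33
GR = 1.0303

1.0303


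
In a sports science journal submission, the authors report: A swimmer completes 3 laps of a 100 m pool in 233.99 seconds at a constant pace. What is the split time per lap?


Split time = total_time / n_laps = 233.99 / 3
Split time = 77.9967 s per lap

77.9967 s


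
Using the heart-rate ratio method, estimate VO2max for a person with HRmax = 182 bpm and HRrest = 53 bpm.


VO2max = 15.3 * HRmax / HRrest
VO2max = 15.3 * 182 / 53
VO2max = 2784.6 / 53 = 52.5396 mL/kg/min

52.5396 mL/kg/min


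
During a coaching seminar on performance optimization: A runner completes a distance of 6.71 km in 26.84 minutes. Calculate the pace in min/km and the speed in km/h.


Pace = time / distance = 26.84 min / 6.71 km = 4 min/km
Speed = distance / time_in_hours = 6.71 / 0.4473 hr
Speed = 15 km/h

4 min/km, 15 km/h


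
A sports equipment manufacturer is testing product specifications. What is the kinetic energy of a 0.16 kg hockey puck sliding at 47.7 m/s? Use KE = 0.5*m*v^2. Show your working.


KE = 0.5 * m * v^2
KE = 0.5 * 0.16 * 47.7^2
KE = 0.5 * 0.16 * 2275.29 = 182.0232 J

182.0232 J


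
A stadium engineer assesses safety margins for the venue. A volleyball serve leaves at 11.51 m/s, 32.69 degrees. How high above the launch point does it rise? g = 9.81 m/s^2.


H = (v*sin(theta))^2 / (2*g)
vy = v*sin(theta) = 11.51 * sin(32.69 deg) = 6.2165 m/s
H = vy^2 / (2*g) = 38.6446 / (2*9.81)
H = 38.6446 / 19.62 = 1.9697 m

1.9697 m


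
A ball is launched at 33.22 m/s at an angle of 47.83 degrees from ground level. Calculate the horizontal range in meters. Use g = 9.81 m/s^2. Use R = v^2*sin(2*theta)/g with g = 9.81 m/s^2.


R = v^2 * sin(2*theta) / g
Convert angle to radians: theta = 47.83 deg = 0.8348 rad
sin(2*theta) = sin(1.6696) = 0.9951
R = 33.22^2 * 0.9951 / 9.81
R = 1103.5684 * 0.9951 / 9.81 = 111.9458 m

111.9458 m


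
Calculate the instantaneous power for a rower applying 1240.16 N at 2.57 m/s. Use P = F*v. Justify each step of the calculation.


P = F * v
P = 1240.16 * 2.57
P = 3187.2112 W

3187.2112 W


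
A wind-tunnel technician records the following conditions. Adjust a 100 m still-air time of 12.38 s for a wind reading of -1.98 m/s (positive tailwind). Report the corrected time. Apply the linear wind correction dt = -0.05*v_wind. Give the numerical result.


dt = -0.05 * v_wind = -0.05 * -1.98 = 0.099 s
t_corrected = t_still + dt = 12.38 + (0.099)
t_corrected = 12.479 s

12.479 s


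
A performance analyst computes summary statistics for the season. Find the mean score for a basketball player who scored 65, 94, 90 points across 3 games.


Average = sum / n
Sum = 249
Average = 249 / 3 = 83

83


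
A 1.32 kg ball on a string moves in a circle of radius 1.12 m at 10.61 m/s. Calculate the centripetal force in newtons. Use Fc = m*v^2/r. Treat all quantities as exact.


Fc = m * v^2 / r
v^2 = 10.61^2 = 112.5721
Fc = 1.32 * 112.5721 / 1.12
Fc = 148.5952 / 1.12 = 132.6743 N

132.6743 N


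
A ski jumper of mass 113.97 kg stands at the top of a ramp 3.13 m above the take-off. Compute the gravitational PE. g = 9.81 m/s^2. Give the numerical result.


PE = m * g * h
PE = 113.97 * 9.81 * 3.13
PE = 1118.0457 * 3.13 = 3499.483 J

3499.483 J


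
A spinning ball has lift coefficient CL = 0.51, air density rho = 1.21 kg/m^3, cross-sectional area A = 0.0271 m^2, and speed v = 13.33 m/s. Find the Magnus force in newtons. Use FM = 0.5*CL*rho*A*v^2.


FM = 0.5 * CL * rho * A * v^2
FM = 0.5 * 0.51 * 1.21 * 0.0271 * 13.33^2
v^2 = 177.6889
FM = 0.5 * 0.51 * 1.21 * 0.0271 * 177.6889 = 1.4858 N

1.4858 N


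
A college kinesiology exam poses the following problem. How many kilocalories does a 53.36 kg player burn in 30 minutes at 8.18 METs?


kcal = MET * mass * time_hr
Convert time: 30 min = 0.5 hr
kcal = 8.18 * 53.36 * 0.5
kcal = 218.2424 kcal

218.2424 kcal


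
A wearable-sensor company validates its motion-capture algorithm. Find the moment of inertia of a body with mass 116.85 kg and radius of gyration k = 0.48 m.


I = m * k^2
I = 116.85 * 0.48^2
I = 116.85 * 0.2304 = 26.9222 kg*m^2

26.9222 kg*m^2


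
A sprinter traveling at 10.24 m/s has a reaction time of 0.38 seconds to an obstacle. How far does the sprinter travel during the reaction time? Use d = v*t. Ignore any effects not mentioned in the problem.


d = v * t
d = 10.24 * 0.38
d = 3.8912 m

3.8912 m


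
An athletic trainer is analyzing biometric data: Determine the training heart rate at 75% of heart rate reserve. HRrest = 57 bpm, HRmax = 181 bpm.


Target = HRrest + pct*(HRmax - HRrest)
Heart rate reserve = HRmax - HRrest = 181 - 57 = 124 bpm
Fraction = 75% = 0.75
Target = 57 + 0.75 * 124
Target = 57 + 93 = 150 bpm

150 bpm


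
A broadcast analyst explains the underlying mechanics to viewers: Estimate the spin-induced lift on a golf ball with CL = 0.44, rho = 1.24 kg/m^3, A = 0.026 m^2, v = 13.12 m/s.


FM = 0.5 * CL * rho * A * v^2
FM = 0.5 * 0.44 * 1.24 * 0.026 * 13.12^2
v^2 = 172.1344
FM = 0.5 * 0.44 * 1.24 * 0.026 * 172.1344 = 1.2209 N

1.2209 N


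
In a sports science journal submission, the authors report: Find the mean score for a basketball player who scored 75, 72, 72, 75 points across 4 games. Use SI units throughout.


Average = sum / n
Sum = 294
Average = 294 / 4 = 73.5

73.5


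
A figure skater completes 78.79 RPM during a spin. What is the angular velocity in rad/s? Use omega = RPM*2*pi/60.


omega = RPM * 2 * pi / 60
omega = 78.79 * 2 * 3.14159 / 60
omega = 495.0522 / 60 = 8.2509 rad/s

8.2509 rad/s


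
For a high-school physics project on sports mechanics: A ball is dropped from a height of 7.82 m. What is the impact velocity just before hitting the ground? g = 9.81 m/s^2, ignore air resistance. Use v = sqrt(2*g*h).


v = sqrt(2 * g * h)
v = sqrt(2 * 9.81 * 7.82)
v = sqrt(153.4284) = 12.3866 m/s

12.3866 m/s


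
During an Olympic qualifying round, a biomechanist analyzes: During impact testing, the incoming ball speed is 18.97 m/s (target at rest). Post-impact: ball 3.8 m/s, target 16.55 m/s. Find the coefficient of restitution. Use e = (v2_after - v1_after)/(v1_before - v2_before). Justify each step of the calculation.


e = (v2_after - v1_after) / (v1_before - v2_before)
Numerator = 16.55 - 3.8 = 12.75
Denominator = 18.97 - 0 = 18.97
e = 12.75 / 18.97 = 0.6721

0.6721


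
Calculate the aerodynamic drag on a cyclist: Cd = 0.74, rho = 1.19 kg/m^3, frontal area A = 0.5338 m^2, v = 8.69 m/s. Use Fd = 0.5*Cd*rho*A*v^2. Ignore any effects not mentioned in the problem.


Fd = 0.5 * Cd * rho * A * v^2
Fd = 0.5 * 0.74 * 1.19 * 0.5338 * 8.69^2
v^2 = 75.5161
Fd = 0.5 * 0.74 * 1.19 * 0.5338 * 75.5161 = 17.7487 N

17.7487 N


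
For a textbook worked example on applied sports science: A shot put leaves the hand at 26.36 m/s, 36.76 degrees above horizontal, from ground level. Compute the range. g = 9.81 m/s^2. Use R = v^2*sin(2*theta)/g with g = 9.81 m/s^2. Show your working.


R = v^2 * sin(2*theta) / g
Convert angle to radians: theta = 36.76 deg = 0.6416 rad
sin(2*theta) = sin(1.2832) = 0.9589
R = 26.36^2 * 0.9589 / 9.81
R = 694.8496 * 0.9589 / 9.81 = 67.9209 m

67.9209 m


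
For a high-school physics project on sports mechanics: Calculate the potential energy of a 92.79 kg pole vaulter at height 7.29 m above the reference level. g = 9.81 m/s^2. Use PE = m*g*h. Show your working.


PE = m * g * h
PE = 92.79 * 9.81 * 7.29
PE = 910.2699 * 7.29 = 6635.8676 J

6635.8676 J


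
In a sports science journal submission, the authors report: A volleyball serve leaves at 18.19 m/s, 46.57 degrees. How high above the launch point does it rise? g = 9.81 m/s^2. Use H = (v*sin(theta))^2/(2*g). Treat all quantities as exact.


H = (v*sin(theta))^2 / (2*g)
vy = v*sin(theta) = 18.19 * sin(46.57 deg) = 13.2098 m/s
H = vy^2 / (2*g) = 174.5001 / (2*9.81)
H = 174.5001 / 19.62 = 8.894 m

8.894 m


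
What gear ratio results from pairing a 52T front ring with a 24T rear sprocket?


GR = front_teeth / rear_teeth
GR = 52 / 24
GR = 2.1667

2.1667


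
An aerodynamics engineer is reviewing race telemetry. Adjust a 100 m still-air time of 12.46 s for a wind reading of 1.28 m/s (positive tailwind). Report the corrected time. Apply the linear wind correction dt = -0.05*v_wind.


dt = -0.05 * v_wind = -0.05 * 1.28 = -0.064 s
t_corrected = t_still + dt = 12.46 + (-0.064)
t_corrected = 12.396 s

12.396 s


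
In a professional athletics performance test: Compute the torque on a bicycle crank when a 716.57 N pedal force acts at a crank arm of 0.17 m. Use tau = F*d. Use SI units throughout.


tau = F * d
tau = 716.57 * 0.17
tau = 121.8169 N*m

121.8169 N*m


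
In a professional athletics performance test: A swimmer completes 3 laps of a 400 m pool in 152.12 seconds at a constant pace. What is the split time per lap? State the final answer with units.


Split time = total_time / n_laps = 152.12 / 3
Split time = 50.7067 s per lap

50.7067 s


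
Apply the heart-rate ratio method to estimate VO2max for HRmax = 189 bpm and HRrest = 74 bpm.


VO2max = 15.3 * HRmax / HRrest
VO2max = 15.3 * 189 / 74
VO2max = 2891.7 / 74 = 39.077 mL/kg/min

39.077 mL/kg/min


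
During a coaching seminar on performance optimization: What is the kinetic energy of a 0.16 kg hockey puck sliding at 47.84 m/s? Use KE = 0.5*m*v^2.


KE = 0.5 * m * v^2
KE = 0.5 * 0.16 * 47.84^2
KE = 0.5 * 0.16 * 2288.6656 = 183.0932 J

183.0932 J


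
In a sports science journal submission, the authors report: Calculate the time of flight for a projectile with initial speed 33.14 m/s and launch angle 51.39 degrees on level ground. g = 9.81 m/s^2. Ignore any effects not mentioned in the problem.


T = 2*v*sin(theta)/g
sin(theta) = sin(51.39 deg) = 0.7814
T = 2*33.14*0.7814 / 9.81
T = 51.792 / 9.81 = 5.2795 s

5.2795 s


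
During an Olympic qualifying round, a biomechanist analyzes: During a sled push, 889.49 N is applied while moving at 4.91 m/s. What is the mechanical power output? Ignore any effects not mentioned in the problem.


P = F * v
P = 889.49 * 4.91
P = 4367.3959 W

4367.3959 W


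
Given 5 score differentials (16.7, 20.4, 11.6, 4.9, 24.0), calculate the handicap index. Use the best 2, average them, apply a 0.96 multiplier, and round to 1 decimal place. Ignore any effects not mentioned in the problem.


All differentials: 16.7, 20.4, 11.6, 4.9, 24.0
Sorted: 4.9, 11.6, 16.7, 20.4, 24.0
Best 2: 4.9, 11.6
Average of best = 16.5 / 2 = 8.25
Raw index = 8.25 * 0.96 = 7.92
Handicap index = round(7.92, 1) = 7.9

7.9


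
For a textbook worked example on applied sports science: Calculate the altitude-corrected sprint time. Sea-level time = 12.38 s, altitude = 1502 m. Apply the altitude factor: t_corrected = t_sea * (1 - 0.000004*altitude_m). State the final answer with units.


Correction factor = 1 - 0.000004 * 1502 = 0.993992
t_corrected = t_sea * factor = 12.38 * 0.993992
t_corrected = 12.3056 s

12.3056 s


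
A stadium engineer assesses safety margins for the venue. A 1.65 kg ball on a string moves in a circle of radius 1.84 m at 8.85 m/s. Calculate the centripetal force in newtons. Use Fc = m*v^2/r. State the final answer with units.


Fc = m * v^2 / r
v^2 = 8.85^2 = 78.3225
Fc = 1.65 * 78.3225 / 1.84
Fc = 129.2321 / 1.84 = 70.2349 N

70.2349 N


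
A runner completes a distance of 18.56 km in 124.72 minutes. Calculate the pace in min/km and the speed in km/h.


Pace = time / distance = 124.72 min / 18.56 km = 6.7198 min/km
Speed = distance / time_in_hours = 18.56 / 2.0787 hr
Speed = 8.9288 km/h

6.7198 min/km, 8.9288 km/h


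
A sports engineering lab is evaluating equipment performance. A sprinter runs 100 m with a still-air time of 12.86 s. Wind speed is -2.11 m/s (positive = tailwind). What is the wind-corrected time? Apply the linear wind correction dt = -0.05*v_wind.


dt = -0.05 * v_wind = -0.05 * -2.11 = 0.1055 s
t_corrected = t_still + dt = 12.86 + (0.1055)
t_corrected = 12.9655 s

12.9655 s


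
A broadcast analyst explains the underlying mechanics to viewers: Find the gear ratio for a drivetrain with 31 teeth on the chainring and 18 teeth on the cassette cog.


GR = front_teeth / rear_teeth
GR = 31 / 18
GR = 1.7222

1.7222


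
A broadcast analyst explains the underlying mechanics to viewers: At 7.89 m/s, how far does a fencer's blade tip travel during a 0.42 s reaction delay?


d = v * t
d = 7.89 * 0.42
d = 3.3138 m

3.3138 m


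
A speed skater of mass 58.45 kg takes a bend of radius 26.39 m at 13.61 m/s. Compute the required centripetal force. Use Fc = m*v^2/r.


Fc = m * v^2 / r
v^2 = 13.61^2 = 185.2321
Fc = 58.45 * 185.2321 / 26.39
Fc = 10826.8162 / 26.39 = 410.2621 N

410.2621 N


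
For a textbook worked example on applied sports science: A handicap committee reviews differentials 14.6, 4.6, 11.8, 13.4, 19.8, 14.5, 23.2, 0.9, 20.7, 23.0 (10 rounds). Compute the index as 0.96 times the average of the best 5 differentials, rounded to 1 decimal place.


All differentials: 14.6, 4.6, 11.8, 13.4, 19.8, 14.5, 23.2, 0.9, 20.7, 23.0
Sorted: 0.9, 4.6, 11.8, 13.4, 14.5, 14.6, 19.8, 20.7, 23.0, 23.2
Best 5: 0.9, 4.6, 11.8, 13.4, 14.5
Average of best = 45.2 / 5 = 9.04
Raw index = 9.04 * 0.96 = 8.6784
Handicap index = round(8.6784, 1) = 8.7

8.7


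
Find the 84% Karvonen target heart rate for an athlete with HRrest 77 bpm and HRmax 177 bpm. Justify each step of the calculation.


Target = HRrest + pct*(HRmax - HRrest)
Heart rate reserve = HRmax - HRrest = 177 - 77 = 100 bpm
Fraction = 84% = 0.84
Target = 77 + 0.84 * 100
Target = 77 + 84 = 161 bpm

161 bpm


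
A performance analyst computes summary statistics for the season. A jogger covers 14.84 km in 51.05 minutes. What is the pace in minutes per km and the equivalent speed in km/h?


Pace = time / distance = 51.05 min / 14.84 km = 3.44 min/km
Speed = distance / time_in_hours = 14.84 / 0.8508 hr
Speed = 17.4417 km/h

3.44 min/km, 17.4417 km/h


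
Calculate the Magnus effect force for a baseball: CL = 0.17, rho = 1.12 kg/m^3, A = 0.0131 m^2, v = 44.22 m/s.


FM = 0.5 * CL * rho * A * v^2
FM = 0.5 * 0.17 * 1.12 * 0.0131 * 44.22^2
v^2 = 1955.4084
FM = 0.5 * 0.17 * 1.12 * 0.0131 * 1955.4084 = 2.4386 N

2.4386 N


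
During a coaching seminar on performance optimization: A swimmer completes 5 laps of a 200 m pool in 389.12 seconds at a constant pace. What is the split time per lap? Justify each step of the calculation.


Split time = total_time / n_laps = 389.12 / 5
Split time = 77.824 s per lap

77.824 s


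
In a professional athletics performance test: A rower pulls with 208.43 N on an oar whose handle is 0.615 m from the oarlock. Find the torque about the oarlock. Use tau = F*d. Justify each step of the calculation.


tau = F * d
tau = 208.43 * 0.615
tau = 128.1844 N*m

128.1844 N*m


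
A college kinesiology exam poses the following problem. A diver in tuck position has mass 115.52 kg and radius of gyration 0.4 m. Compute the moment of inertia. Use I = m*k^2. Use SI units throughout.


I = m * k^2
I = 115.52 * 0.4^2
I = 115.52 * 0.16 = 18.4832 kg*m^2

18.4832 kg*m^2


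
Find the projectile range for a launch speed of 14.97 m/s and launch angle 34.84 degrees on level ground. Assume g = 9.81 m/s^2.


R = v^2 * sin(2*theta) / g
Convert angle to radians: theta = 34.84 deg = 0.6081 rad
sin(2*theta) = sin(1.2161) = 0.9378
R = 14.97^2 * 0.9378 / 9.81
R = 224.1009 * 0.9378 / 9.81 = 21.4225 m

21.4225 m


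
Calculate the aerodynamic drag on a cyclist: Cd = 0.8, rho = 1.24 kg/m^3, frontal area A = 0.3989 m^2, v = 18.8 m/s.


Fd = 0.5 * Cd * rho * A * v^2
Fd = 0.5 * 0.8 * 1.24 * 0.3989 * 18.8^2
v^2 = 353.44
Fd = 0.5 * 0.8 * 1.24 * 0.3989 * 353.44 = 69.9297 N

69.9297 N


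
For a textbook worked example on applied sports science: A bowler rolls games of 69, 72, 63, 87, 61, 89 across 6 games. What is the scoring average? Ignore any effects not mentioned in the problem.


Average = sum / n
Sum = 441
Average = 441 / 6 = 73.5

73.5


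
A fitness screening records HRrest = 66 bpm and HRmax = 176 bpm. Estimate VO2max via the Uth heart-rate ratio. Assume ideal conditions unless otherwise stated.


VO2max = 15.3 * HRmax / HRrest
VO2max = 15.3 * 176 / 66
VO2max = 2692.8 / 66 = 40.8 mL/kg/min

40.8 mL/kg/min


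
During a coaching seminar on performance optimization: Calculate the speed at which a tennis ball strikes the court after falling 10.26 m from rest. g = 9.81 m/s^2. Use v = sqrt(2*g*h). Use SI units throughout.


v = sqrt(2 * g * h)
v = sqrt(2 * 9.81 * 10.26)
v = sqrt(201.3012) = 14.1881 m/s

14.1881 m/s


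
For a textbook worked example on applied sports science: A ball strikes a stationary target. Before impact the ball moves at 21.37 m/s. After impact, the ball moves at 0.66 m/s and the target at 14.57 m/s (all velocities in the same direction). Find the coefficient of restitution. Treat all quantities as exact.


e = (v2_after - v1_after) / (v1_before - v2_before)
Numerator = 14.57 - 0.66 = 13.91
Denominator = 21.37 - 0 = 21.37
e = 13.91 / 21.37 = 0.6509

0.6509


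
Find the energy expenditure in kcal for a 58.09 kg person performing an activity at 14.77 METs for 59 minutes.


kcal = MET * mass * time_hr
Convert time: 59 min = 0.9833 hr
kcal = 14.77 * 58.09 * 0.9833
kcal = 843.6895 kcal

843.6895 kcal


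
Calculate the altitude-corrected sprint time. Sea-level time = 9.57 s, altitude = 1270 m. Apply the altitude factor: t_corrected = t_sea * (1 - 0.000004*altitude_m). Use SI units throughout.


Correction factor = 1 - 0.000004 * 1270 = 0.99492
t_corrected = t_sea * factor = 9.57 * 0.99492
t_corrected = 9.5214 s

9.5214 s


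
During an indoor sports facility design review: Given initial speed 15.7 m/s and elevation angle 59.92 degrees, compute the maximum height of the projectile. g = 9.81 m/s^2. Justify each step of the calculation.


H = (v*sin(theta))^2 / (2*g)
vy = v*sin(theta) = 15.7 * sin(59.92 deg) = 13.5856 m/s
H = vy^2 / (2*g) = 184.5692 / (2*9.81)
H = 184.5692 / 19.62 = 9.4072 m

9.4072 m


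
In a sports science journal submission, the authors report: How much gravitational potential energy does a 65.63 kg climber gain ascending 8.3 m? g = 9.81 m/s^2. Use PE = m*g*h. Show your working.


PE = m * g * h
PE = 65.63 * 9.81 * 8.3
PE = 643.8303 * 8.3 = 5343.7915 J

5343.7915 J


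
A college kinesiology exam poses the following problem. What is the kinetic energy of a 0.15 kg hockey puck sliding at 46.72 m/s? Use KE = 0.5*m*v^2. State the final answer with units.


KE = 0.5 * m * v^2
KE = 0.5 * 0.15 * 46.72^2
KE = 0.5 * 0.15 * 2182.7584 = 163.7069 J

163.7069 J


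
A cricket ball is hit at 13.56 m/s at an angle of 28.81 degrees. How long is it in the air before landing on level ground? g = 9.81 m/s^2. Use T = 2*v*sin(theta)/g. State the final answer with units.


T = 2*v*sin(theta)/g
sin(theta) = sin(28.81 deg) = 0.4819
T = 2*13.56*0.4819 / 9.81
T = 13.0693 / 9.81 = 1.3322 s

1.3322 s


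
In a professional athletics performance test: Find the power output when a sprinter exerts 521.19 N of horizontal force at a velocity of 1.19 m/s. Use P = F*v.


P = F * v
P = 521.19 * 1.19
P = 620.2161 W

620.2161 W


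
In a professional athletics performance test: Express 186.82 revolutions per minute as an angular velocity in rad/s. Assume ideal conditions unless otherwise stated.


omega = RPM * 2 * pi / 60
omega = 186.82 * 2 * 3.14159 / 60
omega = 1173.8247 / 60 = 19.5637 rad/s

19.5637 rad/s


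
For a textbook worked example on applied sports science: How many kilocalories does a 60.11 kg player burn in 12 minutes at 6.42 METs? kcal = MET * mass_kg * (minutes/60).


kcal = MET * mass * time_hr
Convert time: 12 min = 0.2 hr
kcal = 6.42 * 60.11 * 0.2
kcal = 77.1812 kcal

77.1812 kcal


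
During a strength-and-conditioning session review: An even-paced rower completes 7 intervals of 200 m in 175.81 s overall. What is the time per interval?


Split time = total_time / n_laps = 175.81 / 7
Split time = 25.1157 s per lap

25.1157 s


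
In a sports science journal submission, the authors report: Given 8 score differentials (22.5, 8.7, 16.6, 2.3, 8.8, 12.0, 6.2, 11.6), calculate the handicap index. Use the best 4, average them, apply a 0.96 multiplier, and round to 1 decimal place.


All differentials: 22.5, 8.7, 16.6, 2.3, 8.8, 12.0, 6.2, 11.6
Sorted: 2.3, 6.2, 8.7, 8.8, 11.6, 12.0, 16.6, 22.5
Best 4: 2.3, 6.2, 8.7, 8.8
Average of best = 26 / 4 = 6.5
Raw index = 6.5 * 0.96 = 6.24
Handicap index = round(6.24, 1) = 6.2

6.2


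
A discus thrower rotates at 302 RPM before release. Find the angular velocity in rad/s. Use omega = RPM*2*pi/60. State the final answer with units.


omega = RPM * 2 * pi / 60
omega = 302 * 2 * 3.14159 / 60
omega = 1897.522 / 60 = 31.6254 rad/s

31.6254 rad/s


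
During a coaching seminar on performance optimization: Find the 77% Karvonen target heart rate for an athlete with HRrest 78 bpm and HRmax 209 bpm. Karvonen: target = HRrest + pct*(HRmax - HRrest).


Target = HRrest + pct*(HRmax - HRrest)
Heart rate reserve = HRmax - HRrest = 209 - 78 = 131 bpm
Fraction = 77% = 0.77
Target = 78 + 0.77 * 131
Target = 78 + 100.87 = 178.87 bpm

178.87 bpm


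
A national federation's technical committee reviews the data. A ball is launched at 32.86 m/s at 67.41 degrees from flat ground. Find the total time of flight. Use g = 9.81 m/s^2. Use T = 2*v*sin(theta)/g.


T = 2*v*sin(theta)/g
sin(theta) = sin(67.41 deg) = 0.9233
T = 2*32.86*0.9233 / 9.81
T = 60.6778 / 9.81 = 6.1853 s

6.1853 s


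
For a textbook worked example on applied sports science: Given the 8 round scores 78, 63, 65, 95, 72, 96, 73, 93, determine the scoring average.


Average = sum / n
Sum = 635
Average = 635 / 8 = 79.375

79.375


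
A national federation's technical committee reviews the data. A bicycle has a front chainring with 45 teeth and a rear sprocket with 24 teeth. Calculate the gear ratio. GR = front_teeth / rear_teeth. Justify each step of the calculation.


GR = front_teeth / rear_teeth
GR = 45 / 24
GR = 1.875

1.875


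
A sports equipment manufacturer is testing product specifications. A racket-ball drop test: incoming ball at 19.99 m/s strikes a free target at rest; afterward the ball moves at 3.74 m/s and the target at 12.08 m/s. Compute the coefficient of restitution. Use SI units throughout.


e = (v2_after - v1_after) / (v1_before - v2_before)
Numerator = 12.08 - 3.74 = 8.34
Denominator = 19.99 - 0 = 19.99
e = 8.34 / 19.99 = 0.4172

0.4172


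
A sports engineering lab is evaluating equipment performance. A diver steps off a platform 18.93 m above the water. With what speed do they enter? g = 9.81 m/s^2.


v = sqrt(2 * g * h)
v = sqrt(2 * 9.81 * 18.93)
v = sqrt(371.4066) = 19.2719 m/s

19.2719 m/s


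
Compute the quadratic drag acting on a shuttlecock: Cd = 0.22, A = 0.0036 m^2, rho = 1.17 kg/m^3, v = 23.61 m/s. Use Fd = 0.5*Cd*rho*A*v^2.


Fd = 0.5 * Cd * rho * A * v^2
Fd = 0.5 * 0.22 * 1.17 * 0.0036 * 23.61^2
v^2 = 557.4321
Fd = 0.5 * 0.22 * 1.17 * 0.0036 * 557.4321 = 0.2583 N

0.2583 N


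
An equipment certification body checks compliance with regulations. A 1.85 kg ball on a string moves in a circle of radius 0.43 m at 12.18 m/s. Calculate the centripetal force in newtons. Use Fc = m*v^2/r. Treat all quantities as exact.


Fc = m * v^2 / r
v^2 = 12.18^2 = 148.3524
Fc = 1.85 * 148.3524 / 0.43
Fc = 274.4519 / 0.43 = 638.2603 N

638.2603 N


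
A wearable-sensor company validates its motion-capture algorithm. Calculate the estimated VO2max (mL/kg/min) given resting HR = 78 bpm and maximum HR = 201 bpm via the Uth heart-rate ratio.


VO2max = 15.3 * HRmax / HRrest
VO2max = 15.3 * 201 / 78
VO2max = 3075.3 / 78 = 39.4269 mL/kg/min

39.4269 mL/kg/min


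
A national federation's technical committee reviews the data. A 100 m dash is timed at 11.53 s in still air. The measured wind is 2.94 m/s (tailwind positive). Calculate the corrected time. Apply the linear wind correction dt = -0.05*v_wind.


dt = -0.05 * v_wind = -0.05 * 2.94 = -0.147 s
t_corrected = t_still + dt = 11.53 + (-0.147)
t_corrected = 11.383 s

11.383 s


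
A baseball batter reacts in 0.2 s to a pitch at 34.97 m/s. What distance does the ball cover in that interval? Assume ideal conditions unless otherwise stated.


d = v * t
d = 34.97 * 0.2
d = 6.994 m

6.994 m


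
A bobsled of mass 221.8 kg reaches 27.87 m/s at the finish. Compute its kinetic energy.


KE = 0.5 * m * v^2
KE = 0.5 * 221.8 * 27.87^2
KE = 0.5 * 221.8 * 776.7369 = 86140.1222 J

86140.1222 J


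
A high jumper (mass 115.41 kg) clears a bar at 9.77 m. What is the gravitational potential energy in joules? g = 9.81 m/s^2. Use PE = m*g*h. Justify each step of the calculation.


PE = m * g * h
PE = 115.41 * 9.81 * 9.77
PE = 1132.1721 * 9.77 = 11061.3214 J

11061.3214 J


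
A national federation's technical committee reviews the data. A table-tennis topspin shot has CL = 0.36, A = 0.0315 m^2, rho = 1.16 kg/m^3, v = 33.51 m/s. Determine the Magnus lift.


FM = 0.5 * CL * rho * A * v^2
FM = 0.5 * 0.36 * 1.16 * 0.0315 * 33.51^2
v^2 = 1122.9201
FM = 0.5 * 0.36 * 1.16 * 0.0315 * 1122.9201 = 7.3857 N

7.3857 N


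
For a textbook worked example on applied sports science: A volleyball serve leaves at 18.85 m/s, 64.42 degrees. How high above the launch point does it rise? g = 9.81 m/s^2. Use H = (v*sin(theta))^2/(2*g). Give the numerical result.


H = (v*sin(theta))^2 / (2*g)
vy = v*sin(theta) = 18.85 * sin(64.42 deg) = 17.0024 m/s
H = vy^2 / (2*g) = 289.0811 / (2*9.81)
H = 289.0811 / 19.62 = 14.734 m

14.734 m


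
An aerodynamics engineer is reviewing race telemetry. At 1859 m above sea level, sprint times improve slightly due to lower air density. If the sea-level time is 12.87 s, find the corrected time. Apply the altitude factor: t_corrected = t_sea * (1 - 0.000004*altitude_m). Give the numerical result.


Correction factor = 1 - 0.000004 * 1859 = 0.992564
t_corrected = t_sea * factor = 12.87 * 0.992564
t_corrected = 12.7743 s

12.7743 s


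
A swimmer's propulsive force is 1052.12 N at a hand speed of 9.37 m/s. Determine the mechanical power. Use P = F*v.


P = F * v
P = 1052.12 * 9.37
P = 9858.3644 W

9858.3644 W


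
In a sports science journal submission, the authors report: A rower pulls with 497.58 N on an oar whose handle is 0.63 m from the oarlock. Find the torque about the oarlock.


tau = F * d
tau = 497.58 * 0.63
tau = 313.4754 N*m

313.4754 N*m


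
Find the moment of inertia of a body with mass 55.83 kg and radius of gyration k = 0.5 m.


I = m * k^2
I = 55.83 * 0.5^2
I = 55.83 * 0.25 = 13.9575 kg*m^2

13.9575 kg*m^2


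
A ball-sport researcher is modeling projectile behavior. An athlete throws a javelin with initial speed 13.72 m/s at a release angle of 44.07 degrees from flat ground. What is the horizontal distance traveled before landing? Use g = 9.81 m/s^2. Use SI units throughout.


R = v^2 * sin(2*theta) / g
Convert angle to radians: theta = 44.07 deg = 0.7692 rad
sin(2*theta) = sin(1.5383) = 0.9995
R = 13.72^2 * 0.9995 / 9.81
R = 188.2384 * 0.9995 / 9.81 = 19.1783 m

19.1783 m
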